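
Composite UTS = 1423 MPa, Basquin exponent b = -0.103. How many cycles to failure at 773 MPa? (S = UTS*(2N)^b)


N = 0.5 * (S/UTS)^(1/b) = 0.5 * (773/1423)^(1/-0.103) = 187.0821 cycles

187.0821 cycles


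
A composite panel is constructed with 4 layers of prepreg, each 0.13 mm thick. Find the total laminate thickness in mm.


h = n * t_ply = 4 * 0.13 = 0.52 mm

0.52 mm


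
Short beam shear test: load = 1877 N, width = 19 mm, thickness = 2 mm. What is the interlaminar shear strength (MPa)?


ILSS = 3F/(4bh) = 3*1877/(4*19*2) = 37.05 MPa

37.05 MPa


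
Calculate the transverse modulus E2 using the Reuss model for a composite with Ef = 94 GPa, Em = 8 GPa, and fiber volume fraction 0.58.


1/E2 = Vf/Ef + (1-Vf)/Em = 0.58/94 + 0.42/8
E2 = 17.04 GPa

17.04 GPa


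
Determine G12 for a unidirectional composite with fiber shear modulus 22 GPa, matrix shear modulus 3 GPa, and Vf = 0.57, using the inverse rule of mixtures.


1/G12 = Vf/Gf + (1-Vf)/Gm = 0.57/22 + 0.43/3
G12 = 5.91 GPa

5.91 GPa


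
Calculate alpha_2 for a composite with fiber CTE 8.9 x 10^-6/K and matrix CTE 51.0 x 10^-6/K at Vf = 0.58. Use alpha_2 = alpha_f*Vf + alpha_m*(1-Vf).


alpha_2 = alpha_f*Vf + alpha_m*(1-Vf) = 8.9*0.58 + 51.0*0.42 = 26.6 x 10^-6/K

26.6 x 10^-6/K


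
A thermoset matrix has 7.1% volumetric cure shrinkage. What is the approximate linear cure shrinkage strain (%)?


Linear shrinkage ≈ vol_shrink/3 = 7.1/3 = 2.367%

2.367%


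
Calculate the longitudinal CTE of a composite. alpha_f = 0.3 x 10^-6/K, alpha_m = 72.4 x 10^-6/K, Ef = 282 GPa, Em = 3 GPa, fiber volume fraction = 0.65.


E1 = Ef*Vf + Em*(1-Vf) = 184.35
alpha_1 = (alpha_f*Ef*Vf + alpha_m*Em*(1-Vf))/E1 = 0.71 x 10^-6/K

0.71 x 10^-6/K


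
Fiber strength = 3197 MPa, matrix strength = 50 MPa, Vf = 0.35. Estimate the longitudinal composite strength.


sigma_1 = sigma_f*Vf + sigma_m*(1-Vf) = 3197*0.35 + 50*0.65 = 1151.5 MPa

1151.5 MPa


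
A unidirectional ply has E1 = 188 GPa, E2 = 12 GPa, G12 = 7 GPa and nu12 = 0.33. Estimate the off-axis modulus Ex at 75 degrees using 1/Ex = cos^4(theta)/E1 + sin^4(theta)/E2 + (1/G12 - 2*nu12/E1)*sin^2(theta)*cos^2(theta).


cos^4(75) = 0.004487, sin^4(75) = 0.870513, sin^2(75)*cos^2(75) = 0.0625
1/G12 - 2*nu12/E1 = 1/7 - 2*0.33/188 = 0.139347 GPa^-1
1/Ex = 0.004487/188 + 0.870513/12 + 0.139347*0.0625 = 0.0812758 GPa^-1
Ex = 12.3 GPa

12.3 GPa


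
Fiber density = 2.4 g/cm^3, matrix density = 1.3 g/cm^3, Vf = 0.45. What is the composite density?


rho_c = rho_f*Vf + rho_m*(1-Vf) = 2.4*0.45 + 1.3*0.55 = 1.795 g/cm^3

1.795 g/cm^3


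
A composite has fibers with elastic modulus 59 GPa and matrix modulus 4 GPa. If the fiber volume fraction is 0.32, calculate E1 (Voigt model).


E1 = Ef*Vf + Em*(1-Vf) = 59*0.32 + 4*0.68 = 21.6 GPa

21.6 GPa


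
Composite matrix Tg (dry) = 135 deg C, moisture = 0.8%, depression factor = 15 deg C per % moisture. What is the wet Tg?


Tg_wet = Tg_dry - k*moisture = 135 - 15*0.8 = 123.0 deg C

123.0 deg C


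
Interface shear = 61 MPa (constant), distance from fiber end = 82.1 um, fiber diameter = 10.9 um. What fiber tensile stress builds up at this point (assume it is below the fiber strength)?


Force balance: sigma_f * (pi*d^2/4) = tau * (pi*d) * x  ->  sigma_f = 4 * tau * x / d
sigma_f = 4 * 61 * 82.1 / 10.9 = 1837.8 MPa

1837.8 MPa


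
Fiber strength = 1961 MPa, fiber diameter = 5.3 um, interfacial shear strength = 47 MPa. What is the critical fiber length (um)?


Lc = sigma_f * d / (2 * tau_i) = 1961 * 5.3 / (2 * 47) = 110.6 um

110.6 um


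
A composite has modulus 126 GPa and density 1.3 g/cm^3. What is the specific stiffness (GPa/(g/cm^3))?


Specific stiffness = E/rho = 126/1.3 = 96.9 GPa/(g/cm^3)

96.9 GPa/(g/cm^3)


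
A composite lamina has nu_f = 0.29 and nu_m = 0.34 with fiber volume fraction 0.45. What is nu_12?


nu_12 = nu_f*Vf + nu_m*(1-Vf) = 0.29*0.45 + 0.34*0.55 = 0.3175

0.3175


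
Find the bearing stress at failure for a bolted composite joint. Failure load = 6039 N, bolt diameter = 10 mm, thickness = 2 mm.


sigma_br = F/(d*h) = 6039/(10*2) = 302.0 MPa

302.0 MPa


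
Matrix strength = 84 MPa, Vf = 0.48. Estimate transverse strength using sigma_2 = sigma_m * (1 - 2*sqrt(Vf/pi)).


factor = 1 - 2*sqrt(0.48/pi) = 0.2182
sigma_2 = 84 * 0.2182 = 18.33 MPa

18.33 MPa


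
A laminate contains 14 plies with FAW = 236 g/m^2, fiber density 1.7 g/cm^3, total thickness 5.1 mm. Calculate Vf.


Vf = n * FAW / (rho_f * h * 1000) = 14 * 236 / (1.7 * 5.1 * 1000) = 0.3811

0.3811


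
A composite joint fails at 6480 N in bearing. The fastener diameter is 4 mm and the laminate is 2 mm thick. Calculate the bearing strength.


sigma_br = F/(d*h) = 6480/(4*2) = 810.0 MPa

810.0 MPa


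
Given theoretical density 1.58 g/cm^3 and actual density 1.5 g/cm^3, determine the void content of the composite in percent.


Void% = (rho_theo - rho_actual)/rho_theo * 100 = (1.58 - 1.5)/1.58 * 100 = 5.06%

5.06%


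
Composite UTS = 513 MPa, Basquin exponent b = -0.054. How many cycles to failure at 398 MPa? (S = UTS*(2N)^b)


N = 0.5 * (S/UTS)^(1/b) = 0.5 * (398/513)^(1/-0.054) = 54.9979 cycles

54.9979 cycles


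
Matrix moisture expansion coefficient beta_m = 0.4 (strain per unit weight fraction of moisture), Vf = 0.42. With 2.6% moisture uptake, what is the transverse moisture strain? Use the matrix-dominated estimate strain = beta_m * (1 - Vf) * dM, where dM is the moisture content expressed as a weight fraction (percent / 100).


dM = 2.6/100 = 0.026
strain = beta_m * (1-Vf) * dM = 0.4 * 0.58 * 0.026 = 0.006032

0.006032


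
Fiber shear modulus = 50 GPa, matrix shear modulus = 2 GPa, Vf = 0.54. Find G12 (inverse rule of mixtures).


1/G12 = Vf/Gf + (1-Vf)/Gm = 0.54/50 + 0.46/2
G12 = 4.15 GPa

4.15 GPa


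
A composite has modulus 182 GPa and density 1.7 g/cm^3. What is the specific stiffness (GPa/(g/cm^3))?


Specific stiffness = E/rho = 182/1.7 = 107.1 GPa/(g/cm^3)

107.1 GPa/(g/cm^3)


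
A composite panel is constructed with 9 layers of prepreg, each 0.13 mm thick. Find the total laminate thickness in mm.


h = n * t_ply = 9 * 0.13 = 1.17 mm

1.17 mm


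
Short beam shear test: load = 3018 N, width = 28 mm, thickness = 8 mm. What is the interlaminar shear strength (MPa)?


ILSS = 3F/(4bh) = 3*3018/(4*28*8) = 10.1 MPa

10.1 MPa


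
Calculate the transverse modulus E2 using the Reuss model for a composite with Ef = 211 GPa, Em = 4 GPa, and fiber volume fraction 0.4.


1/E2 = Vf/Ef + (1-Vf)/Em = 0.4/211 + 0.6/4
E2 = 6.58 GPa

6.58 GPa


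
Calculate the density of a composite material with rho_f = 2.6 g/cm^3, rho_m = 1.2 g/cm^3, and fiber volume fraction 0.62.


rho_c = rho_f*Vf + rho_m*(1-Vf) = 2.6*0.62 + 1.2*0.38 = 2.068 g/cm^3

2.068 g/cm^3


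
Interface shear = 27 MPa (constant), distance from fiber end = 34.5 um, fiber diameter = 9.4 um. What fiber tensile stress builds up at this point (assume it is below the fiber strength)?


Force balance: sigma_f * (pi*d^2/4) = tau * (pi*d) * x  ->  sigma_f = 4 * tau * x / d
sigma_f = 4 * 27 * 34.5 / 9.4 = 396.4 MPa

396.4 MPa


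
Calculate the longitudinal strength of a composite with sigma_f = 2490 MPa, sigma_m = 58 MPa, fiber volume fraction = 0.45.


sigma_1 = sigma_f*Vf + sigma_m*(1-Vf) = 2490*0.45 + 58*0.55 = 1152.4 MPa

1152.4 MPa


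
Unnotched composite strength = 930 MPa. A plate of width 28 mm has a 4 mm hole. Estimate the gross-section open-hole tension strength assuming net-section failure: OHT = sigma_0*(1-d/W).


OHT = sigma_0*(1-d/W) = 930*(1-4/28) = 797.1 MPa

797.1 MPa


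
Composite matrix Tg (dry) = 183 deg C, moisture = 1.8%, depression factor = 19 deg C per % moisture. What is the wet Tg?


Tg_wet = Tg_dry - k*moisture = 183 - 19*1.8 = 148.8 deg C

148.8 deg C


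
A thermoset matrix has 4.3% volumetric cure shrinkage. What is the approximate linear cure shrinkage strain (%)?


Linear shrinkage ≈ vol_shrink/3 = 4.3/3 = 1.433%

1.433%


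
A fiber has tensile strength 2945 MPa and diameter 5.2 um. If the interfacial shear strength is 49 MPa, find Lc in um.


Lc = sigma_f * d / (2 * tau_i) = 2945 * 5.2 / (2 * 49) = 156.3 um

156.3 um


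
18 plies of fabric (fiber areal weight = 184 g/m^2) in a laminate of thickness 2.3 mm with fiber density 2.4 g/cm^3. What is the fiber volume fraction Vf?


Vf = n * FAW / (rho_f * h * 1000) = 18 * 184 / (2.4 * 2.3 * 1000) = 0.6

0.6


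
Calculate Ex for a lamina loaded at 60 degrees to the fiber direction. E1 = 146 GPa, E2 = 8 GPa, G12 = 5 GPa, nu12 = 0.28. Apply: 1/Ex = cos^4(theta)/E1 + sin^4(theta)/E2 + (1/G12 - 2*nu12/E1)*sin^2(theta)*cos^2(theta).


cos^4(60) = 0.0625, sin^4(60) = 0.5625, sin^2(60)*cos^2(60) = 0.1875
1/G12 - 2*nu12/E1 = 1/5 - 2*0.28/146 = 0.196164 GPa^-1
1/Ex = 0.0625/146 + 0.5625/8 + 0.196164*0.1875 = 0.1075214 GPa^-1
Ex = 9.3 GPa

9.3 GPa


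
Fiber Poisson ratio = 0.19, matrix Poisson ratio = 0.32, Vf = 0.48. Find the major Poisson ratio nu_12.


nu_12 = nu_f*Vf + nu_m*(1-Vf) = 0.19*0.48 + 0.32*0.52 = 0.2576

0.2576


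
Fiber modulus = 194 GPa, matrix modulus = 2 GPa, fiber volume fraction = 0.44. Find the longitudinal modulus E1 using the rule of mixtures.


E1 = Ef*Vf + Em*(1-Vf) = 194*0.44 + 2*0.56 = 86.48 GPa

86.48 GPa


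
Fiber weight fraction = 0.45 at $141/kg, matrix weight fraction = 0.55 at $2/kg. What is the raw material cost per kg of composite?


Cost = cost_f*Wf + cost_m*Wm = 141*0.45 + 2*0.55 = $64.55/kg

$64.55/kg


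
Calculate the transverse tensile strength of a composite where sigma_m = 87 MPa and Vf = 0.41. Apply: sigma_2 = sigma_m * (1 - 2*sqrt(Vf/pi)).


factor = 1 - 2*sqrt(0.41/pi) = 0.2775
sigma_2 = 87 * 0.2775 = 24.14 MPa

24.14 MPa


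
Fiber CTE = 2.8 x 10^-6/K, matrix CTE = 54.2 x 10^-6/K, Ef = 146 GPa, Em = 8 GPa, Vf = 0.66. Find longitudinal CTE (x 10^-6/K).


E1 = Ef*Vf + Em*(1-Vf) = 99.08
alpha_1 = (alpha_f*Ef*Vf + alpha_m*Em*(1-Vf))/E1 = 4.21 x 10^-6/K

4.21 x 10^-6/K


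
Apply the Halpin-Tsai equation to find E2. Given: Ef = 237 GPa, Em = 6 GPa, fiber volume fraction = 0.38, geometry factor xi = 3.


eta = (Ef/Em - 1)/(Ef/Em + xi) = (39.5 - 1)/(39.5 + 3) = 0.9059
E2 = Em*(1+xi*eta*Vf)/(1-eta*Vf) = 18.6 GPa

18.6 GPa


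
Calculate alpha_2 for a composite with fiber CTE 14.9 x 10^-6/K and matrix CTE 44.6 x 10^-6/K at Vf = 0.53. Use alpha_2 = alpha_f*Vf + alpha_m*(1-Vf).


alpha_2 = alpha_f*Vf + alpha_m*(1-Vf) = 14.9*0.53 + 44.6*0.47 = 28.9 x 10^-6/K

28.9 x 10^-6/K


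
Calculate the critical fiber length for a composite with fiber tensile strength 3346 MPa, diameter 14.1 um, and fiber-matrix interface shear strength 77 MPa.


Lc = sigma_f * d / (2 * tau_i) = 3346 * 14.1 / (2 * 77) = 306.4 um

306.4 um


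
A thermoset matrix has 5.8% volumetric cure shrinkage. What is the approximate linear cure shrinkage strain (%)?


Linear shrinkage ≈ vol_shrink/3 = 5.8/3 = 1.933%

1.933%


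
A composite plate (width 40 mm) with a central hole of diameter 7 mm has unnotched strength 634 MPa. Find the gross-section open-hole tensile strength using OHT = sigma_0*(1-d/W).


OHT = sigma_0*(1-d/W) = 634*(1-7/40) = 523.1 MPa

523.1 MPa


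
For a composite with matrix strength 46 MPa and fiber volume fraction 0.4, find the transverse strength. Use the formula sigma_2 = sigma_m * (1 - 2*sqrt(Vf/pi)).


factor = 1 - 2*sqrt(0.4/pi) = 0.2864
sigma_2 = 46 * 0.2864 = 13.17 MPa

13.17 MPa


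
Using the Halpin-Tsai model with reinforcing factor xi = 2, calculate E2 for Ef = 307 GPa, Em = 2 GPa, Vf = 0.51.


eta = (Ef/Em - 1)/(Ef/Em + xi) = (153.5 - 1)/(153.5 + 2) = 0.9807
E2 = Em*(1+xi*eta*Vf)/(1-eta*Vf) = 8.0 GPa

8.0 GPa


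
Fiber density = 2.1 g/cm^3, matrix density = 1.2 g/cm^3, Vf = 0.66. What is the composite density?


rho_c = rho_f*Vf + rho_m*(1-Vf) = 2.1*0.66 + 1.2*0.34 = 1.794 g/cm^3

1.794 g/cm^3


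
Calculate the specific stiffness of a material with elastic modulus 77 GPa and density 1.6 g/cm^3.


Specific stiffness = E/rho = 77/1.6 = 48.1 GPa/(g/cm^3)

48.1 GPa/(g/cm^3)


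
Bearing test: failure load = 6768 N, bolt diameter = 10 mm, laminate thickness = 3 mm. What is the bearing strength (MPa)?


sigma_br = F/(d*h) = 6768/(10*3) = 225.6 MPa

225.6 MPa


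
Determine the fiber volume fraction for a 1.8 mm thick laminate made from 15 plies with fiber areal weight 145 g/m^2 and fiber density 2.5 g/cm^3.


Vf = n * FAW / (rho_f * h * 1000) = 15 * 145 / (2.5 * 1.8 * 1000) = 0.4833

0.4833


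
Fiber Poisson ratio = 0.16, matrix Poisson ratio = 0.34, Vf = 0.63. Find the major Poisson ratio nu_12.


nu_12 = nu_f*Vf + nu_m*(1-Vf) = 0.16*0.63 + 0.34*0.37 = 0.2266

0.2266


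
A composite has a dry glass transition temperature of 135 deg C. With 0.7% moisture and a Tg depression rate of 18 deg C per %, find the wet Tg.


Tg_wet = Tg_dry - k*moisture = 135 - 18*0.7 = 122.4 deg C

122.4 deg C


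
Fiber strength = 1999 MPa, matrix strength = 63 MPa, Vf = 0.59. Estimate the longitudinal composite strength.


sigma_1 = sigma_f*Vf + sigma_m*(1-Vf) = 1999*0.59 + 63*0.41 = 1205.2 MPa

1205.2 MPa


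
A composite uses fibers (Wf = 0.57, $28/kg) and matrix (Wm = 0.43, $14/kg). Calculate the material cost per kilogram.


Cost = cost_f*Wf + cost_m*Wm = 28*0.57 + 14*0.43 = $21.98/kg

$21.98/kg


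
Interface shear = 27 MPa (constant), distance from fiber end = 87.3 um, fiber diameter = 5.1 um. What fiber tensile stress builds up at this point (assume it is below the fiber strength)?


Force balance: sigma_f * (pi*d^2/4) = tau * (pi*d) * x  ->  sigma_f = 4 * tau * x / d
sigma_f = 4 * 27 * 87.3 / 5.1 = 1848.7 MPa

1848.7 MPa


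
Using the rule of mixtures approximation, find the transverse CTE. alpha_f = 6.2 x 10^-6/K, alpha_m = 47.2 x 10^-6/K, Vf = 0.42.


alpha_2 = alpha_f*Vf + alpha_m*(1-Vf) = 6.2*0.42 + 47.2*0.58 = 30.0 x 10^-6/K

30.0 x 10^-6/K


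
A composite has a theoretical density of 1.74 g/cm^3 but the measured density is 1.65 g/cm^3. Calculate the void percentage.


Void% = (rho_theo - rho_actual)/rho_theo * 100 = (1.74 - 1.65)/1.74 * 100 = 5.17%

5.17%


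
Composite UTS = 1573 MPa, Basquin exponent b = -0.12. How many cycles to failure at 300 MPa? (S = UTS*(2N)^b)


N = 0.5 * (S/UTS)^(1/b) = 0.5 * (300/1573)^(1/-0.12) = 496248.1532 cycles

496248.1532 cycles


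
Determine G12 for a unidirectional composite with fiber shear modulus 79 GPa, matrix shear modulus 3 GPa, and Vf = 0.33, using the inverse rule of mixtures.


1/G12 = Vf/Gf + (1-Vf)/Gm = 0.33/79 + 0.67/3
G12 = 4.4 GPa

4.4 GPa


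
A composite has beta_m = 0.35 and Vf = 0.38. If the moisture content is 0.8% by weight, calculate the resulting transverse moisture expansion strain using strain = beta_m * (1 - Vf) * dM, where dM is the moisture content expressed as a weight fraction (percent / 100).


dM = 0.8/100 = 0.008
strain = beta_m * (1-Vf) * dM = 0.35 * 0.62 * 0.008 = 0.001736

0.001736


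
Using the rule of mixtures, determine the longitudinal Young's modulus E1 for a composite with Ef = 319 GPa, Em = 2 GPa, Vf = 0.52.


E1 = Ef*Vf + Em*(1-Vf) = 319*0.52 + 2*0.48 = 166.84 GPa

166.84 GPa


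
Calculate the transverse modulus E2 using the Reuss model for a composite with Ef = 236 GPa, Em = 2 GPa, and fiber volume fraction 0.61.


1/E2 = Vf/Ef + (1-Vf)/Em = 0.61/236 + 0.39/2
E2 = 5.06 GPa

5.06 GPa


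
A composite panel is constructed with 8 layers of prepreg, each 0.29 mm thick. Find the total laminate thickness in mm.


h = n * t_ply = 8 * 0.29 = 2.32 mm

2.32 mm


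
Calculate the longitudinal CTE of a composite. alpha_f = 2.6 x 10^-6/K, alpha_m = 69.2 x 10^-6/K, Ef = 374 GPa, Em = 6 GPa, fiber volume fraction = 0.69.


E1 = Ef*Vf + Em*(1-Vf) = 259.92
alpha_1 = (alpha_f*Ef*Vf + alpha_m*Em*(1-Vf))/E1 = 3.08 x 10^-6/K

3.08 x 10^-6/K


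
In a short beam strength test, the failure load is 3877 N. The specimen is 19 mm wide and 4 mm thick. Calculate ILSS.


ILSS = 3F/(4bh) = 3*3877/(4*19*4) = 38.26 MPa

38.26 MPa


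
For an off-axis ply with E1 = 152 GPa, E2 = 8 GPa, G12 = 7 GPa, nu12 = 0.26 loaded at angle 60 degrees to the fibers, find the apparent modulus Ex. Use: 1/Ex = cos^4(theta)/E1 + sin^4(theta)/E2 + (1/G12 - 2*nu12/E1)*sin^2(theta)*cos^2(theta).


cos^4(60) = 0.0625, sin^4(60) = 0.5625, sin^2(60)*cos^2(60) = 0.1875
1/G12 - 2*nu12/E1 = 1/7 - 2*0.26/152 = 0.139436 GPa^-1
1/Ex = 0.0625/152 + 0.5625/8 + 0.139436*0.1875 = 0.096868 GPa^-1
Ex = 10.32 GPa

10.32 GPa


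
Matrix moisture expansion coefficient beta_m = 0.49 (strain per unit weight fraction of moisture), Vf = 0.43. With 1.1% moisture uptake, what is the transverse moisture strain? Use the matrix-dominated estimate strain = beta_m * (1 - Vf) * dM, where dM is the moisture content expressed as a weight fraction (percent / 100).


dM = 1.1/100 = 0.011
strain = beta_m * (1-Vf) * dM = 0.49 * 0.57 * 0.011 = 0.0030723

0.0030723


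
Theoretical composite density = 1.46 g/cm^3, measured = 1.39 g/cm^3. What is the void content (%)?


Void% = (rho_theo - rho_actual)/rho_theo * 100 = (1.46 - 1.39)/1.46 * 100 = 4.79%

4.79%


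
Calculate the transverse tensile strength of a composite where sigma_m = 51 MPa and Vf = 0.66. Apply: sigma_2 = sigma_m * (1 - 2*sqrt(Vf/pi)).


factor = 1 - 2*sqrt(0.66/pi) = 0.0833
sigma_2 = 51 * 0.0833 = 4.25 MPa

4.25 MPa


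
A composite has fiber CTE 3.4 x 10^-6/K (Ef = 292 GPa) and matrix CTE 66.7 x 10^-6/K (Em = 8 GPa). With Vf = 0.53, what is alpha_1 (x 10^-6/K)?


E1 = Ef*Vf + Em*(1-Vf) = 158.52
alpha_1 = (alpha_f*Ef*Vf + alpha_m*Em*(1-Vf))/E1 = 4.9 x 10^-6/K

4.9 x 10^-6/K


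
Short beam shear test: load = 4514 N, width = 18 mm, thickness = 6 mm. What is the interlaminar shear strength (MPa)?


ILSS = 3F/(4bh) = 3*4514/(4*18*6) = 31.35 MPa

31.35 MPa


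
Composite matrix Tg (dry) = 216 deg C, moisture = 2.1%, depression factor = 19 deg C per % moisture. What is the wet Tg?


Tg_wet = Tg_dry - k*moisture = 216 - 19*2.1 = 176.1 deg C

176.1 deg C


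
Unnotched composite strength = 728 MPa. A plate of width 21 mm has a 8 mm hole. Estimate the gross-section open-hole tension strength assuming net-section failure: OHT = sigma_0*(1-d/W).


OHT = sigma_0*(1-d/W) = 728*(1-8/21) = 450.7 MPa

450.7 MPa


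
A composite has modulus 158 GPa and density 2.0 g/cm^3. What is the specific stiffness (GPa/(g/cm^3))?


Specific stiffness = E/rho = 158/2.0 = 79.0 GPa/(g/cm^3)

79.0 GPa/(g/cm^3)


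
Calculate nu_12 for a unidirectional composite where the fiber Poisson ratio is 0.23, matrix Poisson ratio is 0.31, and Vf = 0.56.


nu_12 = nu_f*Vf + nu_m*(1-Vf) = 0.23*0.56 + 0.31*0.44 = 0.2652

0.2652


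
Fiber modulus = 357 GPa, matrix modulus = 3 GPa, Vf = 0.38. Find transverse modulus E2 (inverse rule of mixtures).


1/E2 = Vf/Ef + (1-Vf)/Em = 0.38/357 + 0.62/3
E2 = 4.81 GPa

4.81 GPa


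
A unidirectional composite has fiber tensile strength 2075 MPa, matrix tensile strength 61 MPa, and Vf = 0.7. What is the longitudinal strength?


sigma_1 = sigma_f*Vf + sigma_m*(1-Vf) = 2075*0.7 + 61*0.3 = 1470.8 MPa

1470.8 MPa


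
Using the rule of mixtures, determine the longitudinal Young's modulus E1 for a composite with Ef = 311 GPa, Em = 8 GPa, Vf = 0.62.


E1 = Ef*Vf + Em*(1-Vf) = 311*0.62 + 8*0.38 = 195.86 GPa

195.86 GPa


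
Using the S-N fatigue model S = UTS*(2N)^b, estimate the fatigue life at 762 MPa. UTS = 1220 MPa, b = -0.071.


N = 0.5 * (S/UTS)^(1/b) = 0.5 * (762/1220)^(1/-0.071) = 378.3656 cycles

378.3656 cycles


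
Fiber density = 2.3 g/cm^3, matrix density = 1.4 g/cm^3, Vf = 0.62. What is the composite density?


rho_c = rho_f*Vf + rho_m*(1-Vf) = 2.3*0.62 + 1.4*0.38 = 1.958 g/cm^3

1.958 g/cm^3


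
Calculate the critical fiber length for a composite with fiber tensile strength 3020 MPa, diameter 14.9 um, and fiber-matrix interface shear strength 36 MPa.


Lc = sigma_f * d / (2 * tau_i) = 3020 * 14.9 / (2 * 36) = 625.0 um

625.0 um


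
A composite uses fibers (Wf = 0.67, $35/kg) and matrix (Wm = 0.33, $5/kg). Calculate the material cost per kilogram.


Cost = cost_f*Wf + cost_m*Wm = 35*0.67 + 5*0.33 = $25.1/kg

$25.1/kg


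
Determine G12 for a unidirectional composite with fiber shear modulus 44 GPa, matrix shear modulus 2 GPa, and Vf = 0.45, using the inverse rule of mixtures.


1/G12 = Vf/Gf + (1-Vf)/Gm = 0.45/44 + 0.55/2
G12 = 3.51 GPa

3.51 GPa


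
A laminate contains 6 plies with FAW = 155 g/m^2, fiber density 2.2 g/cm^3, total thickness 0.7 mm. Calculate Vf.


Vf = n * FAW / (rho_f * h * 1000) = 6 * 155 / (2.2 * 0.7 * 1000) = 0.6039

0.6039


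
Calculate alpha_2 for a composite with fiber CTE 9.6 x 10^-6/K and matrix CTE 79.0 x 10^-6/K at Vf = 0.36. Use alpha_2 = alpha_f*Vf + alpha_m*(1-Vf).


alpha_2 = alpha_f*Vf + alpha_m*(1-Vf) = 9.6*0.36 + 79.0*0.64 = 54.0 x 10^-6/K

54.0 x 10^-6/K


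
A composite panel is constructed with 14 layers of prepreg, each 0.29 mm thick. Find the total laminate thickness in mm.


h = n * t_ply = 14 * 0.29 = 4.06 mm

4.06 mm


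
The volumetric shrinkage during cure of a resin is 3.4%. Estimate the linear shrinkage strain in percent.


Linear shrinkage ≈ vol_shrink/3 = 3.4/3 = 1.133%

1.133%


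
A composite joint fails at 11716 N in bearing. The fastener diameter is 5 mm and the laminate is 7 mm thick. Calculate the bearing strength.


sigma_br = F/(d*h) = 11716/(5*7) = 334.7 MPa

334.7 MPa


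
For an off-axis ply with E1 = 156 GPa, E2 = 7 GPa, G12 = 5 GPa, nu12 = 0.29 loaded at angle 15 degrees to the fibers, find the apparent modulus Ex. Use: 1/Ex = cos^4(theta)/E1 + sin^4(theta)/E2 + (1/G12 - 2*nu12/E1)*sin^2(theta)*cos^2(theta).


cos^4(15) = 0.870513, sin^4(15) = 0.004487, sin^2(15)*cos^2(15) = 0.0625
1/G12 - 2*nu12/E1 = 1/5 - 2*0.29/156 = 0.196282 GPa^-1
1/Ex = 0.870513/156 + 0.004487/7 + 0.196282*0.0625 = 0.0184889 GPa^-1
Ex = 54.09 GPa

54.09 GPa


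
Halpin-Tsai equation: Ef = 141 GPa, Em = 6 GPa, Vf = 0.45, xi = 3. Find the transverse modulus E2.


eta = (Ef/Em - 1)/(Ef/Em + xi) = (23.5 - 1)/(23.5 + 3) = 0.8491
E2 = Em*(1+xi*eta*Vf)/(1-eta*Vf) = 20.84 GPa

20.84 GPa


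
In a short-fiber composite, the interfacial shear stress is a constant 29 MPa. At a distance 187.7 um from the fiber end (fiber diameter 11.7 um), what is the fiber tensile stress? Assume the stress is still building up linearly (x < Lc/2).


Force balance: sigma_f * (pi*d^2/4) = tau * (pi*d) * x  ->  sigma_f = 4 * tau * x / d
sigma_f = 4 * 29 * 187.7 / 11.7 = 1861.0 MPa

1861.0 MPa


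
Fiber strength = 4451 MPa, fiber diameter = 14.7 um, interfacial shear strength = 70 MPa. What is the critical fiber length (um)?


Lc = sigma_f * d / (2 * tau_i) = 4451 * 14.7 / (2 * 70) = 467.4 um

467.4 um


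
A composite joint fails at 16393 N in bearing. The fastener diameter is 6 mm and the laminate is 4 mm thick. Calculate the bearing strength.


sigma_br = F/(d*h) = 16393/(6*4) = 683.0 MPa

683.0 MPa


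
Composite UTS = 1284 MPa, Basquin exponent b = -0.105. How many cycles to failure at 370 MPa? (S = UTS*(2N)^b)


N = 0.5 * (S/UTS)^(1/b) = 0.5 * (370/1284)^(1/-0.105) = 70030.4866 cycles

70030.4866 cycles


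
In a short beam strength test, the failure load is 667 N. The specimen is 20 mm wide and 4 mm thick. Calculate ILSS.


ILSS = 3F/(4bh) = 3*667/(4*20*4) = 6.25 MPa

6.25 MPa


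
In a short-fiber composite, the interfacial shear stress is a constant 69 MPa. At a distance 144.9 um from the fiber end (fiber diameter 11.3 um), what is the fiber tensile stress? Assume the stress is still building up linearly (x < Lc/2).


Force balance: sigma_f * (pi*d^2/4) = tau * (pi*d) * x  ->  sigma_f = 4 * tau * x / d
sigma_f = 4 * 69 * 144.9 / 11.3 = 3539.2 MPa

3539.2 MPa


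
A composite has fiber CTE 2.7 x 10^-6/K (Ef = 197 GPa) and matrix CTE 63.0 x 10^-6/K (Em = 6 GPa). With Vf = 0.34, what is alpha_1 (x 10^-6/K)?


E1 = Ef*Vf + Em*(1-Vf) = 70.94
alpha_1 = (alpha_f*Ef*Vf + alpha_m*Em*(1-Vf))/E1 = 6.07 x 10^-6/K

6.07 x 10^-6/K


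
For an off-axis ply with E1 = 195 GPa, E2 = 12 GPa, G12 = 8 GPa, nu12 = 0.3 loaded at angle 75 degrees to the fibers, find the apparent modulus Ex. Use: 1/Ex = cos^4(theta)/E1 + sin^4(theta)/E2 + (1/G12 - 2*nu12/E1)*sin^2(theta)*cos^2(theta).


cos^4(75) = 0.004487, sin^4(75) = 0.870513, sin^2(75)*cos^2(75) = 0.0625
1/G12 - 2*nu12/E1 = 1/8 - 2*0.3/195 = 0.121923 GPa^-1
1/Ex = 0.004487/195 + 0.870513/12 + 0.121923*0.0625 = 0.0801859 GPa^-1
Ex = 12.47 GPa

12.47 GPa


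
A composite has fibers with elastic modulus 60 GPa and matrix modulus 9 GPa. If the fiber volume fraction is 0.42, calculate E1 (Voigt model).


E1 = Ef*Vf + Em*(1-Vf) = 60*0.42 + 9*0.58 = 30.42 GPa

30.42 GPa


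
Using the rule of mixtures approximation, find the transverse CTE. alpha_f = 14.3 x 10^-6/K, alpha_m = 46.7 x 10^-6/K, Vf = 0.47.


alpha_2 = alpha_f*Vf + alpha_m*(1-Vf) = 14.3*0.47 + 46.7*0.53 = 31.5 x 10^-6/K

31.5 x 10^-6/K


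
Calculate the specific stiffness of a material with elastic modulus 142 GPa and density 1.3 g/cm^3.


Specific stiffness = E/rho = 142/1.3 = 109.2 GPa/(g/cm^3)

109.2 GPa/(g/cm^3)


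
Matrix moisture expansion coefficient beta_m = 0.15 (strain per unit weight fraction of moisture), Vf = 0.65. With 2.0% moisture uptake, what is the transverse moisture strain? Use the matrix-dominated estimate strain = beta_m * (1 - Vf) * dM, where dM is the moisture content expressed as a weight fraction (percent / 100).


dM = 2.0/100 = 0.02
strain = beta_m * (1-Vf) * dM = 0.15 * 0.35 * 0.02 = 0.00105

0.00105


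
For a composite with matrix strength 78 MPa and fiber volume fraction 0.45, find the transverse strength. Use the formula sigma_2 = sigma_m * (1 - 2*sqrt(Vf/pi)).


factor = 1 - 2*sqrt(0.45/pi) = 0.2431
sigma_2 = 78 * 0.2431 = 18.96 MPa

18.96 MPa


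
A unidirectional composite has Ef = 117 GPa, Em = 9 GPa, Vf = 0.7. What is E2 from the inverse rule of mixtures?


1/E2 = Vf/Ef + (1-Vf)/Em = 0.7/117 + 0.3/9
E2 = 25.43 GPa

25.43 GPa


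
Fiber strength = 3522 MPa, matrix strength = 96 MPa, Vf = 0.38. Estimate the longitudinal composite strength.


sigma_1 = sigma_f*Vf + sigma_m*(1-Vf) = 3522*0.38 + 96*0.62 = 1397.9 MPa

1397.9 MPa


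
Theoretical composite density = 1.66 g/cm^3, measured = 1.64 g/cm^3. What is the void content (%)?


Void% = (rho_theo - rho_actual)/rho_theo * 100 = (1.66 - 1.64)/1.66 * 100 = 1.2%

1.2%


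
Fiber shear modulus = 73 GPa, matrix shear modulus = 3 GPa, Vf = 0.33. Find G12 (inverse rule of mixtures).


1/G12 = Vf/Gf + (1-Vf)/Gm = 0.33/73 + 0.67/3
G12 = 4.39 GPa

4.39 GPa


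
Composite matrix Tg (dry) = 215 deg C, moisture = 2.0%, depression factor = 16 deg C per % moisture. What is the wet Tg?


Tg_wet = Tg_dry - k*moisture = 215 - 16*2.0 = 183.0 deg C

183.0 deg C


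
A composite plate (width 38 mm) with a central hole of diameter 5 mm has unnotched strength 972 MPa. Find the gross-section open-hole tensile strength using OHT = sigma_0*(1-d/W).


OHT = sigma_0*(1-d/W) = 972*(1-5/38) = 844.1 MPa

844.1 MPa


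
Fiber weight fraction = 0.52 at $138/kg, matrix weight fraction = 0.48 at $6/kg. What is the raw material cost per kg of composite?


Cost = cost_f*Wf + cost_m*Wm = 138*0.52 + 6*0.48 = $74.64/kg

$74.64/kg


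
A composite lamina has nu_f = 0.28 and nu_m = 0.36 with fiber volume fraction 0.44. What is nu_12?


nu_12 = nu_f*Vf + nu_m*(1-Vf) = 0.28*0.44 + 0.36*0.56 = 0.3248

0.3248


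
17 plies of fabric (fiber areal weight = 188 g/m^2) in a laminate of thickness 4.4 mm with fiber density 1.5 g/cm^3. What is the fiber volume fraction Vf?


Vf = n * FAW / (rho_f * h * 1000) = 17 * 188 / (1.5 * 4.4 * 1000) = 0.4842

0.4842


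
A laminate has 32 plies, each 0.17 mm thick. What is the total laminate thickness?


h = n * t_ply = 32 * 0.17 = 5.44 mm

5.44 mm


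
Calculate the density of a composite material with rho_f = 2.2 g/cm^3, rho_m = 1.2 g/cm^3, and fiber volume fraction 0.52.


rho_c = rho_f*Vf + rho_m*(1-Vf) = 2.2*0.52 + 1.2*0.48 = 1.72 g/cm^3

1.72 g/cm^3


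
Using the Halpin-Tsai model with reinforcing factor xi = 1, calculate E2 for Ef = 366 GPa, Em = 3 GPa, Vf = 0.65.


eta = (Ef/Em - 1)/(Ef/Em + xi) = (122.0 - 1)/(122.0 + 1) = 0.9837
E2 = Em*(1+xi*eta*Vf)/(1-eta*Vf) = 13.64 GPa

13.64 GPa


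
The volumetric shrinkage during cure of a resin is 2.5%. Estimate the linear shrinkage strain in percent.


Linear shrinkage ≈ vol_shrink/3 = 2.5/3 = 0.833%

0.833%


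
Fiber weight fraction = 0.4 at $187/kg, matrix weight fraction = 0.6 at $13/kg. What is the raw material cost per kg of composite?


Cost = cost_f*Wf + cost_m*Wm = 187*0.4 + 13*0.6 = $82.6/kg

$82.6/kg


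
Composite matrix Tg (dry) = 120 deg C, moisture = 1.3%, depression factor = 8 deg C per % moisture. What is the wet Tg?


Tg_wet = Tg_dry - k*moisture = 120 - 8*1.3 = 109.6 deg C

109.6 deg C


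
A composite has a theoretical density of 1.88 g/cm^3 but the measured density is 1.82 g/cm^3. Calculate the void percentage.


Void% = (rho_theo - rho_actual)/rho_theo * 100 = (1.88 - 1.82)/1.88 * 100 = 3.19%

3.19%


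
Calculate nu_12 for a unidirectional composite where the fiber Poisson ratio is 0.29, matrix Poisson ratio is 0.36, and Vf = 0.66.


nu_12 = nu_f*Vf + nu_m*(1-Vf) = 0.29*0.66 + 0.36*0.34 = 0.3138

0.3138


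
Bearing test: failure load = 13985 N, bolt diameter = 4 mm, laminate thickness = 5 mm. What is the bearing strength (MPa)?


sigma_br = F/(d*h) = 13985/(4*5) = 699.3 MPa

699.3 MPa


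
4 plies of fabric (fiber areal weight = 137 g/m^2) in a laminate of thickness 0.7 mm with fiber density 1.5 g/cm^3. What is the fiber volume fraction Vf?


Vf = n * FAW / (rho_f * h * 1000) = 4 * 137 / (1.5 * 0.7 * 1000) = 0.5219

0.5219


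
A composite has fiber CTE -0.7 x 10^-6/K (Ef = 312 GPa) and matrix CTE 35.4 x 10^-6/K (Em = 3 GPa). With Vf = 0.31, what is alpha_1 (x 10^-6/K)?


E1 = Ef*Vf + Em*(1-Vf) = 98.79
alpha_1 = (alpha_f*Ef*Vf + alpha_m*Em*(1-Vf))/E1 = 0.06 x 10^-6/K

0.06 x 10^-6/K


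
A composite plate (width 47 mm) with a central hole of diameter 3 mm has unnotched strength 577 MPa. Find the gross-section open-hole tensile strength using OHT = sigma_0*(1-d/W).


OHT = sigma_0*(1-d/W) = 577*(1-3/47) = 540.2 MPa

540.2 MPa


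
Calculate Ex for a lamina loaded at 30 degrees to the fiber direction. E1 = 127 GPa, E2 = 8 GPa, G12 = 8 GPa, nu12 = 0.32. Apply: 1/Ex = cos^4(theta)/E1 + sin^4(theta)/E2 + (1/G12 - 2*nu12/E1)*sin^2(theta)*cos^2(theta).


cos^4(30) = 0.5625, sin^4(30) = 0.0625, sin^2(30)*cos^2(30) = 0.1875
1/G12 - 2*nu12/E1 = 1/8 - 2*0.32/127 = 0.119961 GPa^-1
1/Ex = 0.5625/127 + 0.0625/8 + 0.119961*0.1875 = 0.0347343 GPa^-1
Ex = 28.79 GPa

28.79 GPa


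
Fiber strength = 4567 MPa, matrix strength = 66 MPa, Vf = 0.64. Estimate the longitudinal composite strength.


sigma_1 = sigma_f*Vf + sigma_m*(1-Vf) = 4567*0.64 + 66*0.36 = 2946.6 MPa

2946.6 MPa


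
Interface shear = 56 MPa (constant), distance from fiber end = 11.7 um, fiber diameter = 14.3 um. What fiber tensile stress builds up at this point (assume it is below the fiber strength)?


Force balance: sigma_f * (pi*d^2/4) = tau * (pi*d) * x  ->  sigma_f = 4 * tau * x / d
sigma_f = 4 * 56 * 11.7 / 14.3 = 183.3 MPa

183.3 MPa


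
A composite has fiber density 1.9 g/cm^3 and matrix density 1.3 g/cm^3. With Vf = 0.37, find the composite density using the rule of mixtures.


rho_c = rho_f*Vf + rho_m*(1-Vf) = 1.9*0.37 + 1.3*0.63 = 1.522 g/cm^3

1.522 g/cm^3


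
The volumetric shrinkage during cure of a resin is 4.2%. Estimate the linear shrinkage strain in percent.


Linear shrinkage ≈ vol_shrink/3 = 4.2/3 = 1.4%

1.4%


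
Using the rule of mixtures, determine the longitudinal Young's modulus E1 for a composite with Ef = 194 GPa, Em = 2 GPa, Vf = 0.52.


E1 = Ef*Vf + Em*(1-Vf) = 194*0.52 + 2*0.48 = 101.84 GPa

101.84 GPa


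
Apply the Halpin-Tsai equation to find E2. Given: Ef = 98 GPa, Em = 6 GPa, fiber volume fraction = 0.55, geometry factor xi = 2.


eta = (Ef/Em - 1)/(Ef/Em + xi) = (16.3333 - 1)/(16.3333 + 2) = 0.8364
E2 = Em*(1+xi*eta*Vf)/(1-eta*Vf) = 21.33 GPa

21.33 GPa


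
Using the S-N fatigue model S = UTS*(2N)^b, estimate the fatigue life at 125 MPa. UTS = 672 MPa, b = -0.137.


N = 0.5 * (S/UTS)^(1/b) = 0.5 * (125/672)^(1/-0.137) = 107346.8786 cycles

107346.8786 cycles


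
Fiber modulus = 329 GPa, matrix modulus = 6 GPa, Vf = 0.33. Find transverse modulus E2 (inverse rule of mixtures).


1/E2 = Vf/Ef + (1-Vf)/Em = 0.33/329 + 0.67/6
E2 = 8.88 GPa

8.88 GPa


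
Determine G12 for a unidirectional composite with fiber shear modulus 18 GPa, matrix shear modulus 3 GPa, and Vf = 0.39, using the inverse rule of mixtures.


1/G12 = Vf/Gf + (1-Vf)/Gm = 0.39/18 + 0.61/3
G12 = 4.44 GPa

4.44 GPa


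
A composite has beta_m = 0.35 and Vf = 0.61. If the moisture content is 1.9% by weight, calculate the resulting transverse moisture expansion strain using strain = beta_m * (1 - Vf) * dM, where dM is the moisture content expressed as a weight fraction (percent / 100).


dM = 1.9/100 = 0.019
strain = beta_m * (1-Vf) * dM = 0.35 * 0.39 * 0.019 = 0.0025935

0.0025935


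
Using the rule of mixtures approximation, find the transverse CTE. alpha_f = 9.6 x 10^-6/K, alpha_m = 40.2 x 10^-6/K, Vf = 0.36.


alpha_2 = alpha_f*Vf + alpha_m*(1-Vf) = 9.6*0.36 + 40.2*0.64 = 29.2 x 10^-6/K

29.2 x 10^-6/K


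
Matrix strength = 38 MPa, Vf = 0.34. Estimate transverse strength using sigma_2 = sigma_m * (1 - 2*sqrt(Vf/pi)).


factor = 1 - 2*sqrt(0.34/pi) = 0.342
sigma_2 = 38 * 0.342 = 13.0 MPa

13.0 MPa


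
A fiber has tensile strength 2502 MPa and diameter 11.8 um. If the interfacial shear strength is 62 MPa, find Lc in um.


Lc = sigma_f * d / (2 * tau_i) = 2502 * 11.8 / (2 * 62) = 238.1 um

238.1 um


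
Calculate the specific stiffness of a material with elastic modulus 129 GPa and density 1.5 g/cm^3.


Specific stiffness = E/rho = 129/1.5 = 86.0 GPa/(g/cm^3)

86.0 GPa/(g/cm^3)


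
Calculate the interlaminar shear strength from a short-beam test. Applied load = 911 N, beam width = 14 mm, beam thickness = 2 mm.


ILSS = 3F/(4bh) = 3*911/(4*14*2) = 24.4 MPa

24.4 MPa


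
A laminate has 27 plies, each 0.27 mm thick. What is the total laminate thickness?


h = n * t_ply = 27 * 0.27 = 7.29 mm

7.29 mm


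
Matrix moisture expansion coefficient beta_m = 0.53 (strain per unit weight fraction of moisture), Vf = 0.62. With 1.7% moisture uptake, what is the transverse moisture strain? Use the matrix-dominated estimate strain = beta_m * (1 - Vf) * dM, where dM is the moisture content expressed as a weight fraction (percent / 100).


dM = 1.7/100 = 0.017
strain = beta_m * (1-Vf) * dM = 0.53 * 0.38 * 0.017 = 0.0034238

0.0034238


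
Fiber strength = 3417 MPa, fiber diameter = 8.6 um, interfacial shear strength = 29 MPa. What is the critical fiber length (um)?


Lc = sigma_f * d / (2 * tau_i) = 3417 * 8.6 / (2 * 29) = 506.7 um

506.7 um


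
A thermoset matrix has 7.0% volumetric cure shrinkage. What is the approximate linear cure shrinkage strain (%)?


Linear shrinkage ≈ vol_shrink/3 = 7.0/3 = 2.333%

2.333%


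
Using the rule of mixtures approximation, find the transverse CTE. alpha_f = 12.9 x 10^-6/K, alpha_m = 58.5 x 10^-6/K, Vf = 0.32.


alpha_2 = alpha_f*Vf + alpha_m*(1-Vf) = 12.9*0.32 + 58.5*0.68 = 43.9 x 10^-6/K

43.9 x 10^-6/K


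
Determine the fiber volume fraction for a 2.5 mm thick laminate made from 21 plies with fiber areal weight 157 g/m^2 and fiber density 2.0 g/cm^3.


Vf = n * FAW / (rho_f * h * 1000) = 21 * 157 / (2.0 * 2.5 * 1000) = 0.6594

0.6594


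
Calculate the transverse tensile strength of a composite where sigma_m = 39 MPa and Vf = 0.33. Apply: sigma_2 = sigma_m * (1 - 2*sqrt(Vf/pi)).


factor = 1 - 2*sqrt(0.33/pi) = 0.3518
sigma_2 = 39 * 0.3518 = 13.72 MPa

13.72 MPa


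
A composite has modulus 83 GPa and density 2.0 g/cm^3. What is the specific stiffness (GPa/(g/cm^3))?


Specific stiffness = E/rho = 83/2.0 = 41.5 GPa/(g/cm^3)

41.5 GPa/(g/cm^3)


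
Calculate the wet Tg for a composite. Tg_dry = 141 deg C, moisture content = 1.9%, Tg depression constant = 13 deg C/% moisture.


Tg_wet = Tg_dry - k*moisture = 141 - 13*1.9 = 116.3 deg C

116.3 deg C


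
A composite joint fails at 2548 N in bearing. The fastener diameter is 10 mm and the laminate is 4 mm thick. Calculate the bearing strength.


sigma_br = F/(d*h) = 2548/(10*4) = 63.7 MPa

63.7 MPa


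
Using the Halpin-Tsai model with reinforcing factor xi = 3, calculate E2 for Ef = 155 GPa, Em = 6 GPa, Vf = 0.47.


eta = (Ef/Em - 1)/(Ef/Em + xi) = (25.8333 - 1)/(25.8333 + 3) = 0.8613
E2 = Em*(1+xi*eta*Vf)/(1-eta*Vf) = 22.32 GPa

22.32 GPa


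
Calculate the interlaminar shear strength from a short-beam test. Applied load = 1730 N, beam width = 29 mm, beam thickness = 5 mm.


ILSS = 3F/(4bh) = 3*1730/(4*29*5) = 8.95 MPa

8.95 MPa


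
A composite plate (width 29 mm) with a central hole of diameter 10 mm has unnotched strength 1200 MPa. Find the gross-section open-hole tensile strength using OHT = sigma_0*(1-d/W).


OHT = sigma_0*(1-d/W) = 1200*(1-10/29) = 786.2 MPa

786.2 MPa


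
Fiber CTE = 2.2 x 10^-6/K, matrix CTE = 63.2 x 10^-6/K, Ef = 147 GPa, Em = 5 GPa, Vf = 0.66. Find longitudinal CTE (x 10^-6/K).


E1 = Ef*Vf + Em*(1-Vf) = 98.72
alpha_1 = (alpha_f*Ef*Vf + alpha_m*Em*(1-Vf))/E1 = 3.25 x 10^-6/K

3.25 x 10^-6/K


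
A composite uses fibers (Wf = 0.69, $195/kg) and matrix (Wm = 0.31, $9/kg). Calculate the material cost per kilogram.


Cost = cost_f*Wf + cost_m*Wm = 195*0.69 + 9*0.31 = $137.34/kg

$137.34/kg


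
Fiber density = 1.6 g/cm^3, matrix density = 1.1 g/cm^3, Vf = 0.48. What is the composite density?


rho_c = rho_f*Vf + rho_m*(1-Vf) = 1.6*0.48 + 1.1*0.52 = 1.34 g/cm^3

1.34 g/cm^3


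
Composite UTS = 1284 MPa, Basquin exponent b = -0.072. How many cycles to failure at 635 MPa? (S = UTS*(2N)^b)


N = 0.5 * (S/UTS)^(1/b) = 0.5 * (635/1284)^(1/-0.072) = 8832.2504 cycles

8832.2504 cycles


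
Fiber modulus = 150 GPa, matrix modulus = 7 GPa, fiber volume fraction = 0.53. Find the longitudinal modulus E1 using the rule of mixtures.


E1 = Ef*Vf + Em*(1-Vf) = 150*0.53 + 7*0.47 = 82.79 GPa

82.79 GPa


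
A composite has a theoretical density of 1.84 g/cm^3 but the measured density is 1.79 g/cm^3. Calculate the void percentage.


Void% = (rho_theo - rho_actual)/rho_theo * 100 = (1.84 - 1.79)/1.84 * 100 = 2.72%

2.72%


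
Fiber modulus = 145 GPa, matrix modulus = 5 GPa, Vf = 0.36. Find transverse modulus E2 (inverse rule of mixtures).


1/E2 = Vf/Ef + (1-Vf)/Em = 0.36/145 + 0.64/5
E2 = 7.66 GPa

7.66 GPa


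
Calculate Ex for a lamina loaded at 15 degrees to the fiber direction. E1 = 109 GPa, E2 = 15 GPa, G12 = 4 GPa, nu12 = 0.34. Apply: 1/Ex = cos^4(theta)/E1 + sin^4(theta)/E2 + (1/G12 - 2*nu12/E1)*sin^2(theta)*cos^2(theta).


cos^4(15) = 0.870513, sin^4(15) = 0.004487, sin^2(15)*cos^2(15) = 0.0625
1/G12 - 2*nu12/E1 = 1/4 - 2*0.34/109 = 0.243761 GPa^-1
1/Ex = 0.870513/109 + 0.004487/15 + 0.243761*0.0625 = 0.0235206 GPa^-1
Ex = 42.52 GPa

42.52 GPa


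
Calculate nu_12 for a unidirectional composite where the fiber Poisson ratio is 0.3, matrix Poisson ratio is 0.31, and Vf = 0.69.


nu_12 = nu_f*Vf + nu_m*(1-Vf) = 0.3*0.69 + 0.31*0.31 = 0.3031

0.3031


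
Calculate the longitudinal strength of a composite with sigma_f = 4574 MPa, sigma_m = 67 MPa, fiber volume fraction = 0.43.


sigma_1 = sigma_f*Vf + sigma_m*(1-Vf) = 4574*0.43 + 67*0.57 = 2005.0 MPa

2005.0 MPa
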